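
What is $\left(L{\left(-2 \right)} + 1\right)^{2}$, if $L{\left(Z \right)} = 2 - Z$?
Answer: $25$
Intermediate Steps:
$\left(L{\left(-2 \right)} + 1\right)^{2} = \left(\left(2 - -2\right) + 1\right)^{2} = \left(\left(2 + 2\right) + 1\right)^{2} = \left(4 + 1\right)^{2} = 5^{2} = 25$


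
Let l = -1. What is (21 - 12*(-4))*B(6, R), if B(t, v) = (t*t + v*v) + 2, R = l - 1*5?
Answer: 5106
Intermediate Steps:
R = -6 (R = -1 - 1*5 = -1 - 5 = -6)
B(t, v) = 2 + t² + v² (B(t, v) = (t² + v²) + 2 = 2 + t² + v²)
(21 - 12*(-4))*B(6, R) = (21 - 12*(-4))*(2 + 6² + (-6)²) = (21 + 48)*(2 + 36 + 36) = 69*74 = 5106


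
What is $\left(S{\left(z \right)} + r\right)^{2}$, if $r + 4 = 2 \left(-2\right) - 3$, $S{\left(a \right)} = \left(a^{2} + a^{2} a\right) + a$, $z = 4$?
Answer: $5329$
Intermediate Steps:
$S{\left(a \right)} = a + a^{2} + a^{3}$ ($S{\left(a \right)} = \left(a^{2} + a^{3}\right) + a = a + a^{2} + a^{3}$)
$r = -11$ ($r = -4 + \left(2 \left(-2\right) - 3\right) = -4 - 7 = -11$)
$\left(S{\left(z \right)} + r\right)^{2} = \left(4 \left(1 + 4 + 4^{2}\right) - 11\right)^{2} = \left(4 \left(1 + 4 + 16\right) - 11\right)^{2} = \left(4 \cdot 21 - 11\right)^{2} = \left(84 - 11\right)^{2} = 73^{2} = 5329$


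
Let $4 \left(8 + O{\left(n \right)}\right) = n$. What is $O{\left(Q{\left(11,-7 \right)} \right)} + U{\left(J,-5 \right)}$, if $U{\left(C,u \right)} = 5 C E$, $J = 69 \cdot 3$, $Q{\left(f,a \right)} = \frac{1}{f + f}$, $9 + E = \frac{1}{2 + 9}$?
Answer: $- \frac{812143}{88} \approx -9228.9$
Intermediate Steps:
$E = - \frac{98}{11}$ ($E = -9 + \frac{1}{2 + 9} = -9 + \frac{1}{11} = - \frac{98}{11} \approx -8.9091$)
$Q{\left(f,a \right)} = \frac{1}{2 f}$
$O{\left(n \right)} = -8 + \frac{n}{4}$
$J = 207$
$U{\left(C,u \right)} = - \frac{490 C}{11}$ ($U{\left(C,u \right)} = 5 C \left(- \frac{98}{11}\right) = - \frac{490 C}{11}$)
$O{\left(Q{\left(11,-7 \right)} \right)} + U{\left(J,-5 \right)} = \left(-8 + \frac{\frac{1}{2} \cdot \frac{1}{11}}{4}\right) - \frac{101430}{11} = \left(-8 + \frac{1}{4} \cdot \frac{1}{22}\right) - \frac{101430}{11} = \left(-8 + \frac{1}{88}\right) - \frac{101430}{11} = - \frac{703}{88} - \frac{101430}{11} = - \frac{812143}{88}$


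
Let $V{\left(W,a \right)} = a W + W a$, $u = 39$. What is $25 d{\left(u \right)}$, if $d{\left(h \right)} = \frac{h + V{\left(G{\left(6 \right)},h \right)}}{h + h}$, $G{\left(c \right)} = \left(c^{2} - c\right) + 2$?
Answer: $\frac{1625}{2} \approx 812.5$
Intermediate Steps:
$G{\left(c \right)} = 2 + c^{2} - c$
$V{\left(W,a \right)} = 2 W a$ ($V{\left(W,a \right)} = W a + W a = 2 W a$)
$d{\left(h \right)} = \frac{65}{2}$ ($d{\left(h \right)} = \frac{h + 2 \left(2 + 6^{2} - 6\right) h}{h + h} = \frac{h + 2 \left(2 + 36 - 6\right) h}{2 h} = \left(h + 2 \cdot 32 h\right) \frac{1}{2 h} = \left(h + 64 h\right) \frac{1}{2 h} = 65 h \frac{1}{2 h} = \frac{65}{2}$)
$25 d{\left(u \right)} = 25 \cdot \frac{65}{2} = \frac{1625}{2}$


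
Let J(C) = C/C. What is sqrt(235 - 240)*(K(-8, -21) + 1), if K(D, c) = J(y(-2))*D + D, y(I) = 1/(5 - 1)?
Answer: -15*I*sqrt(5) ≈ -33.541*I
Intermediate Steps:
y(I) = 1/4
J(C) = 1
K(D, c) = 2*D (K(D, c) = 1*D + D = D + D = 2*D)
sqrt(235 - 240)*(K(-8, -21) + 1) = sqrt(235 - 240)*(2*(-8) + 1) = sqrt(-5)*(-16 + 1) = (I*sqrt(5))*(-15) = -15*I*sqrt(5)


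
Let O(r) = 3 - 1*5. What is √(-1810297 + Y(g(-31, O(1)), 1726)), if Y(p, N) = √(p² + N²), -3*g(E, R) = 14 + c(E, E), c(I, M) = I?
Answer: √(-16292673 + 3*√26811973)/3 ≈ 1344.8*I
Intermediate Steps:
O(r) = -2 (O(r) = 3 - 5 = -2)
g(E, R) = -14/3 - E/3 (g(E, R) = -(14 + E)/3 = -14/3 - E/3)
Y(p, N) = √(N² + p²)
√(-1810297 + Y(g(-31, O(1)), 1726)) = √(-1810297 + √(1726² + (-14/3 - ⅓*(-31))²)) = √(-1810297 + √(2979076 + (-14/3 + 31/3)²)) = √(-1810297 + √(2979076 + (17/3)²)) = √(-1810297 + √(2979076 + 289/9)) = √(-1810297 + √(26811973/9)) = √(-1810297 + √26811973/3)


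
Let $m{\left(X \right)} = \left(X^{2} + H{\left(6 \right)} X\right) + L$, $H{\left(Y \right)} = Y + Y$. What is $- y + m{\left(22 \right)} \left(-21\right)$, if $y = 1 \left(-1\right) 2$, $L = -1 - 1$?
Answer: $-15664$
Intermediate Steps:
$H{\left(Y \right)} = 2 Y$
$L = -2$
$m{\left(X \right)} = -2 + X^{2} + 12 X$ ($m{\left(X \right)} = \left(X^{2} + 2 \cdot 6 X\right) - 2 = \left(X^{2} + 12 X\right) - 2 = -2 + X^{2} + 12 X$)
$y = -2$ ($y = \left(-1\right) 2 = -2$)
$- y + m{\left(22 \right)} \left(-21\right) = \left(-1\right) \left(-2\right) + \left(-2 + 22^{2} + 12 \cdot 22\right) \left(-21\right) = 2 + \left(-2 + 484 + 264\right) \left(-21\right) = 2 + 746 \left(-21\right) = 2 - 15666 = -15664$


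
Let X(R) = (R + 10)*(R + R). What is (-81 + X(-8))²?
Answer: 12769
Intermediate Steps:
X(R) = 2*R*(10 + R) (X(R) = (10 + R)*(2*R) = 2*R*(10 + R))
(-81 + X(-8))² = (-81 + 2*(-8)*(10 - 8))² = (-81 + 2*(-8)*2)² = (-81 - 32)² = (-113)² = 12769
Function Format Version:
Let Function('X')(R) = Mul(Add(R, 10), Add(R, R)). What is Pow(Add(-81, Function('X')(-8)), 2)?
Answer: 12769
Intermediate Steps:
Function('X')(R) = Mul(2, R, Add(10, R)) (Function('X')(R) = Mul(Add(10, R), Mul(2, R)) = Mul(2, R, Add(10, R)))
Pow(Add(-81, Function('X')(-8)), 2) = Pow(Add(-81, Mul(2, -8, Add(10, -8))), 2) = Pow(Add(-81, Mul(2, -8, 2)), 2) = Pow(Add(-81, -32), 2) = Pow(-113, 2) = 12769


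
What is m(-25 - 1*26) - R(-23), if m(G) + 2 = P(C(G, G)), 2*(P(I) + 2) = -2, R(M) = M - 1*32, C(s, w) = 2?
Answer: 50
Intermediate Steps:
R(M) = -32 + M (R(M) = M - 32 = -32 + M)
P(I) = -3 (P(I) = -2 + (½)*(-2) = -2 - 1 = -3)
m(G) = -5 (m(G) = -2 - 3 = -5)
m(-25 - 1*26) - R(-23) = -5 - (-32 - 23) = -5 - 1*(-55) = -5 + 55 = 50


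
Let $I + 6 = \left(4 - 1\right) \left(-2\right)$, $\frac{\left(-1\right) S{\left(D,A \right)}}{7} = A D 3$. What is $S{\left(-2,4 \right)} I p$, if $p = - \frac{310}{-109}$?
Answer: $- \frac{624960}{109} \approx -5733.6$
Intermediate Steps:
$S{\left(D,A \right)} = - 21 A D$ ($S{\left(D,A \right)} = - 7 A D 3 = - 7 \cdot 3 A D = - 21 A D$)
$I = -12$ ($I = -6 + \left(4 - 1\right) \left(-2\right) = -6 + 3 \left(-2\right) = -6 - 6 = -12$)
$p = \frac{310}{109}$ ($p = \left(-310\right) \left(- \frac{1}{109}\right) = \frac{310}{109} \approx 2.844$)
$S{\left(-2,4 \right)} I p = \left(-21\right) 4 \left(-2\right) \left(\left(-12\right) \frac{310}{109}\right) = 168 \left(- \frac{3720}{109}\right) = - \frac{624960}{109}$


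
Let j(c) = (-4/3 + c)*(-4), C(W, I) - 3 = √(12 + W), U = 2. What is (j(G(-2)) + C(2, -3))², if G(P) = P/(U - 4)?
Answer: 295/9 + 26*√14/3 ≈ 65.205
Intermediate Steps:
C(W, I) = 3 + √(12 + W)
G(P) = -P/2 (G(P) = P/(2 - 4) = P/(-2) = -P/2)
j(c) = 16/3 - 4*c (j(c) = (-4*⅓ + c)*(-4) = (-4/3 + c)*(-4) = 16/3 - 4*c)
(j(G(-2)) + C(2, -3))² = ((16/3 - (-2)*(-2)) + (3 + √(12 + 2)))² = ((16/3 - 4*1) + (3 + √14))² = ((16/3 - 4) + (3 + √14))² = (4/3 + (3 + √14))² = (13/3 + √14)²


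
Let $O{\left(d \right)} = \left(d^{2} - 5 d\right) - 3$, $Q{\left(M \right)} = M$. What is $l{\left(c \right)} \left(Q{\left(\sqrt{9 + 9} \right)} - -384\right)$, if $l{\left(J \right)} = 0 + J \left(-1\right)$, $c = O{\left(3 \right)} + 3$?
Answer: $2304 + 18 \sqrt{2} \approx 2329.5$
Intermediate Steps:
$O{\left(d \right)} = -3 + d^{2} - 5 d$
$c = -6$ ($c = \left(-3 + 3^{2} - 15\right) + 3 = \left(-3 + 9 - 15\right) + 3 = -9 + 3 = -6$)
$l{\left(J \right)} = - J$ ($l{\left(J \right)} = 0 - J = - J$)
$l{\left(c \right)} \left(Q{\left(\sqrt{9 + 9} \right)} - -384\right) = \left(-1\right) \left(-6\right) \left(\sqrt{9 + 9} - -384\right) = 6 \left(\sqrt{18} + 384\right) = 6 \left(3 \sqrt{2} + 384\right) = 6 \left(384 + 3 \sqrt{2}\right) = 2304 + 18 \sqrt{2}$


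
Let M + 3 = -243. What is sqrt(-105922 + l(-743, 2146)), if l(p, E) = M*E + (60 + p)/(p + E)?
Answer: I*sqrt(1247653381991)/1403 ≈ 796.14*I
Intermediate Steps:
M = -246 (M = -3 - 243 = -246)
l(p, E) = -246*E + (60 + p)/(E + p) (l(p, E) = -246*E + (60 + p)/(p + E) = -246*E + (60 + p)/(E + p))
sqrt(-105922 + l(-743, 2146)) = sqrt(-105922 + (60 - 743 - 246*2146**2 - 246*2146*(-743))/(2146 - 743)) = sqrt(-105922 + (60 - 743 - 246*4605316 + 392241588)/1403) = sqrt(-105922 + (60 - 743 - 1132907736 + 392241588)/1403) = sqrt(-105922 + (1/1403)*(-740666831)) = sqrt(-105922 - 740666831/1403) = sqrt(-889275397/1403) = I*sqrt(1247653381991)/1403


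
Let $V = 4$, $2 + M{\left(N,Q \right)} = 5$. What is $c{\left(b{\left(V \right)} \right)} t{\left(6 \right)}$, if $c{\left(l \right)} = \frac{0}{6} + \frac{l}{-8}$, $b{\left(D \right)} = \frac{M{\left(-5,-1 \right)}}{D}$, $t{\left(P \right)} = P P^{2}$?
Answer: $- \frac{81}{4} \approx -20.25$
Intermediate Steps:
$M{\left(N,Q \right)} = 3$ ($M{\left(N,Q \right)} = -2 + 5 = 3$)
$t{\left(P \right)} = P^{3}$
$b{\left(D \right)} = \frac{3}{D}$
$c{\left(l \right)} = - \frac{l}{8}$ ($c{\left(l \right)} = 0 \cdot \frac{1}{6} + l \left(- \frac{1}{8}\right) = 0 - \frac{l}{8} = - \frac{l}{8}$)
$c{\left(b{\left(V \right)} \right)} t{\left(6 \right)} = - \frac{3 \cdot \frac{1}{4}}{8} \cdot 6^{3} = - \frac{3 \cdot \frac{1}{4}}{8} \cdot 216 = \left(- \frac{1}{8}\right) \frac{3}{4} \cdot 216 = \left(- \frac{3}{32}\right) 216 = - \frac{81}{4}$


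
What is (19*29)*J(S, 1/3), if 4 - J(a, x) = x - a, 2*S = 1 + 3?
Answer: 9367/3 ≈ 3122.3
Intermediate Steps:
S = 2 (S = (1 + 3)/2 = (1/2)*4 = 2)
J(a, x) = 4 + a - x (J(a, x) = 4 - (x - a) = 4 + (a - x) = 4 + a - x)
(19*29)*J(S, 1/3) = (19*29)*(4 + 2 - 1/3) = 551*(4 + 2 - 1*1/3) = 551*(4 + 2 - 1/3) = 551*(17/3) = 9367/3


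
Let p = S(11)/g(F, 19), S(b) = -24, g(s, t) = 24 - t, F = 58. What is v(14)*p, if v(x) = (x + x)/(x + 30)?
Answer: -168/55 ≈ -3.0545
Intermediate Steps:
v(x) = 2*x/(30 + x) (v(x) = (2*x)/(30 + x) = 2*x/(30 + x))
p = -24/5 (p = -24/(24 - 1*19) = -24/(24 - 19) = -24/5 ≈ -4.8000)
v(14)*p = (2*14/(30 + 14))*(-24/5) = (2*14/44)*(-24/5) = (2*14*(1/44))*(-24/5) = (7/11)*(-24/5) = -168/55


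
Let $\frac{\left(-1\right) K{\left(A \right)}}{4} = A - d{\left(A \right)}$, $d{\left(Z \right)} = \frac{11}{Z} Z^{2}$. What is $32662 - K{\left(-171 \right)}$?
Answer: $39502$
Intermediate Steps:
$d{\left(Z \right)} = 11 Z$
$K{\left(A \right)} = 40 A$ ($K{\left(A \right)} = - 4 \left(A - 11 A\right) = - 4 \left(- 10 A\right) = 40 A$)
$32662 - K{\left(-171 \right)} = 32662 - 40 \left(-171\right) = 32662 - -6840 = 32662 + 6840 = 39502$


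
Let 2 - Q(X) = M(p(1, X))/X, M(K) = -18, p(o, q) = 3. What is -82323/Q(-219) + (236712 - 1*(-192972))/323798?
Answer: -972914752641/22665860 ≈ -42924.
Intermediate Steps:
Q(X) = 2 + 18/X (Q(X) = 2 - (-18)/X = 2 + 18/X)
-82323/Q(-219) + (236712 - 1*(-192972))/323798 = -82323/(2 + 18/(-219)) + (236712 - 1*(-192972))/323798 = -82323/(2 + 18*(-1/219)) + (236712 + 192972)*(1/323798) = -82323/(2 - 6/73) + 429684*(1/323798) = -82323/140/73 + 214842/161899 = -82323*73/140 + 214842/161899 = -6009579/140 + 214842/161899 = -972914752641/22665860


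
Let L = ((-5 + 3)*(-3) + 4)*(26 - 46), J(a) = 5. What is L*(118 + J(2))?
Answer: -24600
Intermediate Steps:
L = -200 (L = (-2*(-3) + 4)*(-20) = (6 + 4)*(-20) = 10*(-20) = -200)
L*(118 + J(2)) = -200*(118 + 5) = -200*123 = -24600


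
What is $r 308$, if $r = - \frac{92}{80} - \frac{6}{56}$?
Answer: $- \frac{1936}{5} \approx -387.2$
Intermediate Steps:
$r = - \frac{44}{35}$ ($r = \left(-92\right) \frac{1}{80} - \frac{3}{28} = - \frac{23}{20} - \frac{3}{28} = - \frac{44}{35} \approx -1.2571$)
$r 308 = \left(- \frac{44}{35}\right) 308 = - \frac{1936}{5}$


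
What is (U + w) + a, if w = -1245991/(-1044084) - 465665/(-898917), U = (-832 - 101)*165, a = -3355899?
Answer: -1098048142978238675/312848285676 ≈ -3.5098e+6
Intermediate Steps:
U = -153945 (U = -933*165 = -153945)
w = 535411955869/312848285676 (w = -1245991*(-1/1044084) - 465665*(-1/898917) = 1245991/1044084 + 465665/898917 = 535411955869/312848285676 ≈ 1.7114)
(U + w) + a = (-153945 + 535411955869/312848285676) - 3355899 = -48160893926435951/312848285676 - 3355899 = -1098048142978238675/312848285676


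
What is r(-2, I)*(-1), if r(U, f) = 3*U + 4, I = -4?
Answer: 2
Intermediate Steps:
r(U, f) = 4 + 3*U
r(-2, I)*(-1) = (4 + 3*(-2))*(-1) = (4 - 6)*(-1) = -2*(-1) = 2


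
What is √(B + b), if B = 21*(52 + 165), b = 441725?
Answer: √446282 ≈ 668.04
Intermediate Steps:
B = 4557 (B = 21*217 = 4557)
√(B + b) = √(4557 + 441725) = √446282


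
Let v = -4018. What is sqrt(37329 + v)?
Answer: sqrt(33311) ≈ 182.51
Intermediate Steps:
sqrt(37329 + v) = sqrt(37329 - 4018) = sqrt(33311)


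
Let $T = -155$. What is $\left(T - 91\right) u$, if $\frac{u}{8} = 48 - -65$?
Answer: $-222384$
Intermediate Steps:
$u = 904$ ($u = 8 \left(48 - -65\right) = 8 \left(48 + 65\right) = 8 \cdot 113 = 904$)
$\left(T - 91\right) u = \left(-155 - 91\right) 904 = \left(-246\right) 904 = -222384$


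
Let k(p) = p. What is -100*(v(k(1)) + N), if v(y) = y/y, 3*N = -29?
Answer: 2600/3 ≈ 866.67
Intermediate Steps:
N = -29/3 (N = (1/3)*(-29) = -29/3 ≈ -9.6667)
v(y) = 1
-100*(v(k(1)) + N) = -100*(1 - 29/3) = -100*(-26/3) = 2600/3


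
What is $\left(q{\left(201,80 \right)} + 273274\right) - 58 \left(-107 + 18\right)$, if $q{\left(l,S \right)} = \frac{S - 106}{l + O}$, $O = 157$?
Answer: $\frac{49840031}{179} \approx 2.7844 \cdot 10^{5}$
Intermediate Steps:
$q{\left(l,S \right)} = \frac{-106 + S}{157 + l}$ ($q{\left(l,S \right)} = \frac{S - 106}{l + 157} = \frac{-106 + S}{157 + l}$)
$\left(q{\left(201,80 \right)} + 273274\right) - 58 \left(-107 + 18\right) = \left(\frac{-106 + 80}{157 + 201} + 273274\right) - 58 \left(-107 + 18\right) = \left(\frac{1}{358} \left(-26\right) + 273274\right) - -5162 = \left(\frac{1}{358} \left(-26\right) + 273274\right) + 5162 = \left(- \frac{13}{179} + 273274\right) + 5162 = \frac{48916033}{179} + 5162 = \frac{49840031}{179}$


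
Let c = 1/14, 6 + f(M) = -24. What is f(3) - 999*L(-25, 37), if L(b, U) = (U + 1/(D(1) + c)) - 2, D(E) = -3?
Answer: -1420809/41 ≈ -34654.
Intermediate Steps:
f(M) = -30 (f(M) = -6 - 24 = -30)
c = 1/14 ≈ 0.071429
L(b, U) = -96/41 + U (L(b, U) = (U + 1/(-3 + 1/14)) - 2 = (U + 1/(-41/14)) - 2 = (U - 14/41) - 2 = (-14/41 + U) - 2 = -96/41 + U)
f(3) - 999*L(-25, 37) = -30 - 999*(-96/41 + 37) = -30 - 999*1421/41 = -30 - 1419579/41 = -1420809/41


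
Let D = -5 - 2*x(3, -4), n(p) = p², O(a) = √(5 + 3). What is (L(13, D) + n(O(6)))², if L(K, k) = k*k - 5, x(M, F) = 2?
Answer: 7056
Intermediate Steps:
O(a) = 2*√2 (O(a) = √8 = 2*√2)
D = -9 (D = -5 - 2*2 = -5 - 4 = -9)
L(K, k) = -5 + k² (L(K, k) = k² - 5 = -5 + k²)
(L(13, D) + n(O(6)))² = ((-5 + (-9)²) + (2*√2)²)² = ((-5 + 81) + 8)² = (76 + 8)² = 84² = 7056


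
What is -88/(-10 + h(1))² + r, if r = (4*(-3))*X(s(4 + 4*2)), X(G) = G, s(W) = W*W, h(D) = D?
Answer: -140056/81 ≈ -1729.1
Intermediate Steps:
s(W) = W²
r = -1728 (r = (4*(-3))*(4 + 4*2)² = -12*(4 + 8)² = -12*12² = -12*144 = -1728)
-88/(-10 + h(1))² + r = -88/(-10 + 1)² - 1728 = -88*(1/(-9))² - 1728 = -88*(-⅑)² - 1728 = -88*1/81 - 1728 = -88/81 - 1728 = -140056/81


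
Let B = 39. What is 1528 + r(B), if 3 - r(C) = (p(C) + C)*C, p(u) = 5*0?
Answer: 10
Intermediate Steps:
p(u) = 0
r(C) = 3 - C**2 (r(C) = 3 - (0 + C)*C = 3 - C*C = 3 - C**2)
1528 + r(B) = 1528 + (3 - 1*39**2) = 1528 + (3 - 1*1521) = 1528 + (3 - 1521) = 1528 - 1518 = 10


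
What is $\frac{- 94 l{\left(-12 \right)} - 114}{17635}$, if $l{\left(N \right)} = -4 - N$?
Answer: $- \frac{866}{17635} \approx -0.049107$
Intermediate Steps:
$\frac{- 94 l{\left(-12 \right)} - 114}{17635} = \frac{- 94 \left(-4 - -12\right) - 114}{17635} = \left(- 94 \left(-4 + 12\right) - 114\right) \frac{1}{17635} = \left(\left(-94\right) 8 - 114\right) \frac{1}{17635} = \left(-752 - 114\right) \frac{1}{17635} = \left(-866\right) \frac{1}{17635} = - \frac{866}{17635}$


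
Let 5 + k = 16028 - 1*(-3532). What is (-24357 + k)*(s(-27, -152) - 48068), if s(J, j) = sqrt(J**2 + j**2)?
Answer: 230822536 - 4802*sqrt(23833) ≈ 2.3008e+8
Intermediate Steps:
k = 19555 (k = -5 + (16028 - 1*(-3532)) = -5 + (16028 + 3532) = -5 + 19560 = 19555)
(-24357 + k)*(s(-27, -152) - 48068) = (-24357 + 19555)*(sqrt((-27)**2 + (-152)**2) - 48068) = -4802*(sqrt(729 + 23104) - 48068) = -4802*(sqrt(23833) - 48068) = -4802*(-48068 + sqrt(23833)) = 230822536 - 4802*sqrt(23833)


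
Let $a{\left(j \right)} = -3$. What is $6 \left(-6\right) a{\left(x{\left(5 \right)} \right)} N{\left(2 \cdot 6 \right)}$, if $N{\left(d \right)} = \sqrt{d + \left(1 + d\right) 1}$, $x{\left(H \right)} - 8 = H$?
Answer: $540$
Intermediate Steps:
$x{\left(H \right)} = 8 + H$
$N{\left(d \right)} = \sqrt{1 + 2 d}$ ($N{\left(d \right)} = \sqrt{d + \left(1 + d\right)} = \sqrt{1 + 2 d}$)
$6 \left(-6\right) a{\left(x{\left(5 \right)} \right)} N{\left(2 \cdot 6 \right)} = 6 \left(-6\right) \left(-3\right) \sqrt{1 + 2 \cdot 2 \cdot 6} = \left(-36\right) \left(-3\right) \sqrt{1 + 2 \cdot 12} = 108 \sqrt{1 + 24} = 108 \sqrt{25} = 108 \cdot 5 = 540$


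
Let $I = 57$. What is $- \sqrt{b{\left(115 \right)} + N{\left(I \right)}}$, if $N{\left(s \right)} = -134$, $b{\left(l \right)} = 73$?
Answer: $- i \sqrt{61} \approx - 7.8102 i$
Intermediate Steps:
$- \sqrt{b{\left(115 \right)} + N{\left(I \right)}} = - \sqrt{73 - 134} = - \sqrt{-61} = - i \sqrt{61}$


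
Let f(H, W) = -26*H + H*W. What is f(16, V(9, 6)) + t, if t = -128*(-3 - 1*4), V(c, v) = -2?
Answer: 448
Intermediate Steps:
t = 896 (t = -128*(-3 - 4) = -128*(-7) = 896)
f(16, V(9, 6)) + t = 16*(-26 - 2) + 896 = 16*(-28) + 896 = -448 + 896 = 448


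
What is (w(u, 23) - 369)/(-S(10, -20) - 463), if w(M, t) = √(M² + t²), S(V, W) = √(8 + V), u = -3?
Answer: 170847/214351 - 1107*√2/214351 - 463*√538/214351 + 6*√269/214351 ≈ 0.74010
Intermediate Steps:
(w(u, 23) - 369)/(-S(10, -20) - 463) = (√((-3)² + 23²) - 369)/(-√(8 + 10) - 463) = (√(9 + 529) - 369)/(-√18 - 463) = (√538 - 369)/(-3*√2 - 463) = (-369 + √538)/(-3*√2 - 463) = (-369 + √538)/(-463 - 3*√2)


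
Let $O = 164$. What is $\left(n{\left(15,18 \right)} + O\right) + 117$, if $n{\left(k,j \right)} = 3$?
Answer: $284$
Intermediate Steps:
$\left(n{\left(15,18 \right)} + O\right) + 117 = \left(3 + 164\right) + 117 = 167 + 117 = 284$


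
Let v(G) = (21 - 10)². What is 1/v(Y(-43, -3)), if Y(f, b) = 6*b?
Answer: 1/121 ≈ 0.0082645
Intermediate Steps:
v(G) = 121 (v(G) = 11² = 121)
1/v(Y(-43, -3)) = 1/121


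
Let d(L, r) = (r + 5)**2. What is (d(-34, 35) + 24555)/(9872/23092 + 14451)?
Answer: 150992815/83428091 ≈ 1.8099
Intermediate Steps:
d(L, r) = (5 + r)**2
(d(-34, 35) + 24555)/(9872/23092 + 14451) = ((5 + 35)**2 + 24555)/(9872/23092 + 14451) = (40**2 + 24555)/(9872*(1/23092) + 14451) = (1600 + 24555)/(2468/5773 + 14451) = 26155/(83428091/5773) = 26155*(5773/83428091) = 150992815/83428091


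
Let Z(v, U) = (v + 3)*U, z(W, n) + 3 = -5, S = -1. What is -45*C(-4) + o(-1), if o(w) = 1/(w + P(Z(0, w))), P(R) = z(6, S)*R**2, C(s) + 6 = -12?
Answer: 59129/73 ≈ 809.99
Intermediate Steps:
z(W, n) = -8 (z(W, n) = -3 - 5 = -8)
C(s) = -18 (C(s) = -6 - 12 = -18)
Z(v, U) = U*(3 + v) (Z(v, U) = (3 + v)*U = U*(3 + v))
P(R) = -8*R**2
o(w) = 1/(w - 72*w**2) (o(w) = 1/(w - 8*w**2*(3 + 0)**2) = 1/(w - 8*9*w**2) = 1/(w - 72*w**2))
-45*C(-4) + o(-1) = -45*(-18) + 1/((-1)*(1 - 72*(-1))) = 810 - 1/(1 + 72) = 810 - 1/73 = 59129/73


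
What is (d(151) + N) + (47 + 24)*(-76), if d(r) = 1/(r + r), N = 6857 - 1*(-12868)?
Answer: 4327359/302 ≈ 14329.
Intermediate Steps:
N = 19725 (N = 6857 + 12868 = 19725)
d(r) = 1/(2*r)
(d(151) + N) + (47 + 24)*(-76) = ((1/2)/151 + 19725) + (47 + 24)*(-76) = ((1/2)*(1/151) + 19725) + 71*(-76) = (1/302 + 19725) - 5396 = 5956951/302 - 5396 = 4327359/302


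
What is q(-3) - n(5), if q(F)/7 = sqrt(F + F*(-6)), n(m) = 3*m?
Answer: -15 + 7*sqrt(15) ≈ 12.111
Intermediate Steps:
q(F) = 7*sqrt(5)*sqrt(-F) (q(F) = 7*sqrt(F + F*(-6)) = 7*sqrt(F - 6*F) = 7*sqrt(-5*F) = 7*(sqrt(5)*sqrt(-F)) = 7*sqrt(5)*sqrt(-F))
q(-3) - n(5) = 7*sqrt(5)*sqrt(-1*(-3)) - 3*5 = 7*sqrt(5)*sqrt(3) - 1*15 = 7*sqrt(15) - 15 = -15 + 7*sqrt(15)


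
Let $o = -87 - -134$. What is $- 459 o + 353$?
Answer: $-21220$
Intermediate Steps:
$o = 47$ ($o = -87 + 134 = 47$)
$- 459 o + 353 = \left(-459\right) 47 + 353 = -21573 + 353 = -21220$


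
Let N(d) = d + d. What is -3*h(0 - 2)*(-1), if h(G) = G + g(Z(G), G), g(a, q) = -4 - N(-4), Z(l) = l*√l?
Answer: 6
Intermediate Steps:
N(d) = 2*d
Z(l) = l^(3/2)
g(a, q) = 4 (g(a, q) = -4 - 2*(-4) = -4 - 1*(-8) = -4 + 8 = 4)
h(G) = 4 + G (h(G) = G + 4 = 4 + G)
-3*h(0 - 2)*(-1) = -3*(4 + (0 - 2))*(-1) = -3*(4 - 2)*(-1) = -3*2*(-1) = -6*(-1) = 6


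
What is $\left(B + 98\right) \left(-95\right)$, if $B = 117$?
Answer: $-20425$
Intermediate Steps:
$\left(B + 98\right) \left(-95\right) = \left(117 + 98\right) \left(-95\right) = 215 \left(-95\right) = -20425$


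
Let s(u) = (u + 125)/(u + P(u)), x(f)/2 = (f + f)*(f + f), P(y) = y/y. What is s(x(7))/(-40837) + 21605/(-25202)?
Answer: -346750399739/404465411082 ≈ -0.85731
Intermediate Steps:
P(y) = 1
x(f) = 8*f² (x(f) = 2*((f + f)*(f + f)) = 2*((2*f)*(2*f)) = 2*(4*f²) = 8*f²)
s(u) = (125 + u)/(1 + u) (s(u) = (u + 125)/(u + 1) = (125 + u)/(1 + u))
s(x(7))/(-40837) + 21605/(-25202) = ((125 + 8*7²)/(1 + 8*7²))/(-40837) + 21605/(-25202) = ((125 + 8*49)/(1 + 8*49))*(-1/40837) + 21605*(-1/25202) = ((125 + 392)/(1 + 392))*(-1/40837) - 21605/25202 = (517/393)*(-1/40837) - 21605/25202 = -517/16048941 - 21605/25202 = -346750399739/404465411082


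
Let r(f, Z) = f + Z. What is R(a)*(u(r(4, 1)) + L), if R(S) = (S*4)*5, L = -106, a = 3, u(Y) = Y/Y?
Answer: -6300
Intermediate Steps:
r(f, Z) = Z + f
u(Y) = 1
R(S) = 20*S (R(S) = (4*S)*5 = 20*S)
R(a)*(u(r(4, 1)) + L) = (20*3)*(1 - 106) = 60*(-105) = -6300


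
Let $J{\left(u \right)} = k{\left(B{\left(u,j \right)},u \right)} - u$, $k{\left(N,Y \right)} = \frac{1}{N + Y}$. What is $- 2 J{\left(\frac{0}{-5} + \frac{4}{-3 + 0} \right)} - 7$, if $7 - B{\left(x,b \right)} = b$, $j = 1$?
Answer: $- \frac{212}{21} \approx -10.095$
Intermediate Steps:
$B{\left(x,b \right)} = 7 - b$
$J{\left(u \right)} = \frac{1}{6 + u} - u$ ($J{\left(u \right)} = \frac{1}{\left(7 - 1\right) + u} - u = \frac{1}{6 + u} - u$)
$- 2 J{\left(\frac{0}{-5} + \frac{4}{-3 + 0} \right)} - 7 = - 2 \frac{1 - \left(\frac{0}{-5} + \frac{4}{-3 + 0}\right) \left(6 + \left(\frac{0}{-5} + \frac{4}{-3 + 0}\right)\right)}{6 + \left(\frac{0}{-5} + \frac{4}{-3 + 0}\right)} - 7 = - 2 \frac{1 - \left(0 \left(- \frac{1}{5}\right) + \frac{4}{-3}\right) \left(6 + \left(0 \left(- \frac{1}{5}\right) + \frac{4}{-3}\right)\right)}{6 + \left(0 \left(- \frac{1}{5}\right) + \frac{4}{-3}\right)} - 7 = - 2 \frac{1 - \left(0 + 4 \left(- \frac{1}{3}\right)\right) \left(6 + \left(0 + 4 \left(- \frac{1}{3}\right)\right)\right)}{6 + \left(0 + 4 \left(- \frac{1}{3}\right)\right)} - 7 = - 2 \frac{1 - \left(0 - \frac{4}{3}\right) \left(6 + \left(0 - \frac{4}{3}\right)\right)}{6 + \left(0 - \frac{4}{3}\right)} - 7 = - 2 \frac{1 - - \frac{4 \left(6 - \frac{4}{3}\right)}{3}}{6 - \frac{4}{3}} - 7 = - 2 \frac{1 - \left(- \frac{4}{3}\right) \frac{14}{3}}{\frac{14}{3}} - 7 = - 2 \frac{3 \left(1 + \frac{56}{9}\right)}{14} - 7 = - 2 \cdot \frac{3}{14} \cdot \frac{65}{9} - 7 = \left(-2\right) \frac{65}{42} - 7 = - \frac{65}{21} - 7 = - \frac{212}{21}$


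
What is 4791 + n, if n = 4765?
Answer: 9556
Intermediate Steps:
4791 + n = 4791 + 4765 = 9556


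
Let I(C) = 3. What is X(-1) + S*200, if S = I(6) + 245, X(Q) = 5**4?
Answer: 50225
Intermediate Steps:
X(Q) = 625
S = 248 (S = 3 + 245 = 248)
X(-1) + S*200 = 625 + 248*200 = 625 + 49600 = 50225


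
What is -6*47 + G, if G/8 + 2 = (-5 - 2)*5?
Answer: -578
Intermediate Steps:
G = -296 (G = -16 + 8*((-5 - 2)*5) = -16 + 8*(-7*5) = -16 + 8*(-35) = -16 - 280 = -296)
-6*47 + G = -6*47 - 296 = -282 - 296 = -578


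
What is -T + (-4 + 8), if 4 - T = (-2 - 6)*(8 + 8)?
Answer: -128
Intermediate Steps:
T = 132 (T = 4 - (-2 - 6)*(8 + 8) = 4 - (-8)*16 = 4 - 1*(-128) = 4 + 128 = 132)
-T + (-4 + 8) = -1*132 + (-4 + 8) = -132 + 4 = -128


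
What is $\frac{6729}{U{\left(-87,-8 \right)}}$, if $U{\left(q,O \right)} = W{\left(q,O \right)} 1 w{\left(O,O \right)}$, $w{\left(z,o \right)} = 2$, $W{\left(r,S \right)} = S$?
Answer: $- \frac{6729}{16} \approx -420.56$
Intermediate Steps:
$U{\left(q,O \right)} = 2 O$ ($U{\left(q,O \right)} = O 1 \cdot 2 = O 2 = 2 O$)
$\frac{6729}{U{\left(-87,-8 \right)}} = \frac{6729}{2 \left(-8\right)} = \frac{6729}{-16} = 6729 \left(- \frac{1}{16}\right) = - \frac{6729}{16}$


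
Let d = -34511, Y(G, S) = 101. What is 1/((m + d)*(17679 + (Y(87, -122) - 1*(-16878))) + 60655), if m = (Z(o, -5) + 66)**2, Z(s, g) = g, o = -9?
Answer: -1/1067059165 ≈ -9.3715e-10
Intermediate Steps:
m = 3721 (m = (-5 + 66)**2 = 61**2 = 3721)
1/((m + d)*(17679 + (Y(87, -122) - 1*(-16878))) + 60655) = 1/((3721 - 34511)*(17679 + (101 - 1*(-16878))) + 60655) = 1/(-30790*(17679 + (101 + 16878)) + 60655) = 1/(-30790*(17679 + 16979) + 60655) = 1/(-30790*34658 + 60655) = 1/(-1067119820 + 60655) = 1/(-1067059165) = -1/1067059165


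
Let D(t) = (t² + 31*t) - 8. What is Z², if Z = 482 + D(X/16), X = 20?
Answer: 67716441/256 ≈ 2.6452e+5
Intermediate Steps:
D(t) = -8 + t² + 31*t
Z = 8229/16 (Z = 482 + (-8 + (20/16)² + 31*(20/16)) = 482 + (-8 + (20*(1/16))² + 31*(20*(1/16))) = 482 + (-8 + (5/4)² + 31*(5/4)) = 482 + (-8 + 25/16 + 155/4) = 482 + 517/16 = 8229/16 ≈ 514.31)
Z² = (8229/16)² = 67716441/256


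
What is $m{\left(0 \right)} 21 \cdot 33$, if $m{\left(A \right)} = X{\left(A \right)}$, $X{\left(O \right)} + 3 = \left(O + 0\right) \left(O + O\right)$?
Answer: $-2079$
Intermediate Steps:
$X{\left(O \right)} = -3 + 2 O^{2}$ ($X{\left(O \right)} = -3 + \left(O + 0\right) \left(O + O\right) = -3 + O 2 O = -3 + 2 O^{2}$)
$m{\left(A \right)} = -3 + 2 A^{2}$
$m{\left(0 \right)} 21 \cdot 33 = \left(-3 + 2 \cdot 0^{2}\right) 21 \cdot 33 = \left(-3 + 2 \cdot 0\right) 21 \cdot 33 = \left(-3 + 0\right) 21 \cdot 33 = \left(-3\right) 21 \cdot 33 = \left(-63\right) 33 = -2079$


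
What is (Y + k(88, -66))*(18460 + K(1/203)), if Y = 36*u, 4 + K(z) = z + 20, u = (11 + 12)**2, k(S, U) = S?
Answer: 71757034028/203 ≈ 3.5348e+8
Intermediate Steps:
u = 529 (u = 23**2 = 529)
K(z) = 16 + z (K(z) = -4 + (z + 20) = -4 + (20 + z) = 16 + z)
Y = 19044 (Y = 36*529 = 19044)
(Y + k(88, -66))*(18460 + K(1/203)) = (19044 + 88)*(18460 + (16 + 1/203)) = 19132*(18460 + (16 + 1/203)) = 19132*(18460 + 3249/203) = 19132*(3750629/203) = 71757034028/203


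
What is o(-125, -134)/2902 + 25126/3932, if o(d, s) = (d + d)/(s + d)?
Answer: 4721534217/738840494 ≈ 6.3905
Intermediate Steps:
o(d, s) = 2*d/(d + s) (o(d, s) = (2*d)/(d + s) = 2*d/(d + s))
o(-125, -134)/2902 + 25126/3932 = (2*(-125)/(-125 - 134))/2902 + 25126/3932 = (2*(-125)/(-259))*(1/2902) + 25126*(1/3932) = (2*(-125)*(-1/259))*(1/2902) + 12563/1966 = (250/259)*(1/2902) + 12563/1966 = 125/375809 + 12563/1966 = 4721534217/738840494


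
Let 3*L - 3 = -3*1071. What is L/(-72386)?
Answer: 535/36193 ≈ 0.014782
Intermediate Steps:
L = -1070 (L = 1 + (-3*1071)/3 = 1 + (⅓)*(-3213) = 1 - 1071 = -1070)
L/(-72386) = -1070/(-72386) = -1070*(-1/72386) = 535/36193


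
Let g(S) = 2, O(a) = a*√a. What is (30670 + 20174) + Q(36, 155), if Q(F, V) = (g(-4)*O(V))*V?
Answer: 50844 + 48050*√155 ≈ 6.4906e+5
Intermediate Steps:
O(a) = a^(3/2)
Q(F, V) = 2*V^(5/2) (Q(F, V) = (2*V^(3/2))*V = 2*V^(5/2))
(30670 + 20174) + Q(36, 155) = (30670 + 20174) + 2*155^(5/2) = 50844 + 2*(24025*√155) = 50844 + 48050*√155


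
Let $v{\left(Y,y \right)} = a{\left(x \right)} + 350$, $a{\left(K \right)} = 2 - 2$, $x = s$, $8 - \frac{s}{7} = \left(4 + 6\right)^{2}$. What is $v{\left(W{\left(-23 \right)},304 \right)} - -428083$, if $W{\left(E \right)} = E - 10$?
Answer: $428433$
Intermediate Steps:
$W{\left(E \right)} = -10 + E$
$s = -644$ ($s = 56 - 7 \left(4 + 6\right)^{2} = 56 - 7 \cdot 10^{2} = 56 - 700 = -644$)
$x = -644$
$a{\left(K \right)} = 0$
$v{\left(Y,y \right)} = 350$ ($v{\left(Y,y \right)} = 0 + 350 = 350$)
$v{\left(W{\left(-23 \right)},304 \right)} - -428083 = 350 - -428083 = 350 + 428083 = 428433$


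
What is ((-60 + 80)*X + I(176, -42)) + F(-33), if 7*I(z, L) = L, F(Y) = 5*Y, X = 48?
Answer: 789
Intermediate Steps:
I(z, L) = L/7
((-60 + 80)*X + I(176, -42)) + F(-33) = ((-60 + 80)*48 + (1/7)*(-42)) + 5*(-33) = (20*48 - 6) - 165 = (960 - 6) - 165 = 954 - 165 = 789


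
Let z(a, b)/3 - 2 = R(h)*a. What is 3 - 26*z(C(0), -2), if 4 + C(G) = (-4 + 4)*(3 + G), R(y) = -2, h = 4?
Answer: -777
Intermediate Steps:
C(G) = -4 (C(G) = -4 + (-4 + 4)*(3 + G) = -4 + 0*(3 + G) = -4 + 0 = -4)
z(a, b) = 6 - 6*a (z(a, b) = 6 + 3*(-2*a) = 6 - 6*a)
3 - 26*z(C(0), -2) = 3 - 26*(6 - 6*(-4)) = 3 - 26*(6 + 24) = 3 - 26*30 = 3 - 780 = -777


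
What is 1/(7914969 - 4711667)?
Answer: 1/3203302 ≈ 3.1218e-7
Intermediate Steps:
1/(7914969 - 4711667) = 1/3203302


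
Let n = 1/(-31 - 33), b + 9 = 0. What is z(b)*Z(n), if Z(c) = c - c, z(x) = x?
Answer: 0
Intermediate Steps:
b = -9 (b = -9 + 0 = -9)
n = -1/64 (n = 1/(-64) = -1/64 ≈ -0.015625)
Z(c) = 0
z(b)*Z(n) = -9*0 = 0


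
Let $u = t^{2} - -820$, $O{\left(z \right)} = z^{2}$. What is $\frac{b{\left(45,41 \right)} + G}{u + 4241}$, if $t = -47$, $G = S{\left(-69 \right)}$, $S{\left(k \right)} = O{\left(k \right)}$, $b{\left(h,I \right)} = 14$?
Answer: $\frac{955}{1454} \approx 0.65681$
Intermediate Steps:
$S{\left(k \right)} = k^{2}$
$G = 4761$ ($G = \left(-69\right)^{2} = 4761$)
$u = 3029$ ($u = \left(-47\right)^{2} - -820 = 2209 + 820 = 3029$)
$\frac{b{\left(45,41 \right)} + G}{u + 4241} = \frac{14 + 4761}{3029 + 4241} = \frac{4775}{7270} = 4775 \cdot \frac{1}{7270} = \frac{955}{1454}$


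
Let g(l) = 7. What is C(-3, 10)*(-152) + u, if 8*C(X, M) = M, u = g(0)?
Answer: -183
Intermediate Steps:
u = 7
C(X, M) = M/8
C(-3, 10)*(-152) + u = ((1/8)*10)*(-152) + 7 = (5/4)*(-152) + 7 = -190 + 7 = -183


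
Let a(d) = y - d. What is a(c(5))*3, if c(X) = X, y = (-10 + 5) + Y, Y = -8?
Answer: -54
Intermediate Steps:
y = -13 (y = (-10 + 5) - 8 = -5 - 8 = -13)
a(d) = -13 - d
a(c(5))*3 = (-13 - 1*5)*3 = (-13 - 5)*3 = -18*3 = -54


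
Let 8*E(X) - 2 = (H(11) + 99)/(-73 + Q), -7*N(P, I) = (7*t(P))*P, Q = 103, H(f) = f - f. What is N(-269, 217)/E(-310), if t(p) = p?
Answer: -5788880/53 ≈ -1.0922e+5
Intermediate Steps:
H(f) = 0
N(P, I) = -P² (N(P, I) = -7*P*P/7 = -P²)
E(X) = 53/80 (E(X) = ¼ + ((0 + 99)/(-73 + 103))/8 = ¼ + (99/30)/8 = ¼ + (99*(1/30))/8 = ¼ + (⅛)*(33/10) = ¼ + 33/80 = 53/80)
N(-269, 217)/E(-310) = (-1*(-269)²)/(53/80) = -1*72361*(80/53) = -72361*80/53 = -5788880/53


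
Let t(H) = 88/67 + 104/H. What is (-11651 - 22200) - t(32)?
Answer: -9073291/268 ≈ -33856.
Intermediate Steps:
t(H) = 88/67 + 104/H (t(H) = 88*(1/67) + 104/H = 88/67 + 104/H)
(-11651 - 22200) - t(32) = (-11651 - 22200) - (88/67 + 104/32) = -33851 - (88/67 + 104*(1/32)) = -33851 - (88/67 + 13/4) = -33851 - 1*1223/268 = -33851 - 1223/268 = -9073291/268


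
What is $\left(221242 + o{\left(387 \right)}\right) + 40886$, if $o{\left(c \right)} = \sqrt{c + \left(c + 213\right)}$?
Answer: $262128 + \sqrt{987} \approx 2.6216 \cdot 10^{5}$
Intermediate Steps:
$o{\left(c \right)} = \sqrt{213 + 2 c}$ ($o{\left(c \right)} = \sqrt{c + \left(213 + c\right)} = \sqrt{213 + 2 c}$)
$\left(221242 + o{\left(387 \right)}\right) + 40886 = \left(221242 + \sqrt{213 + 2 \cdot 387}\right) + 40886 = \left(221242 + \sqrt{213 + 774}\right) + 40886 = \left(221242 + \sqrt{987}\right) + 40886 = 262128 + \sqrt{987}$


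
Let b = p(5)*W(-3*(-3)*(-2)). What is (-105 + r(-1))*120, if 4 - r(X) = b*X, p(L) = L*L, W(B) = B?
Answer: -66120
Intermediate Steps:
p(L) = L²
b = -450 (b = 5²*(-3*(-3)*(-2)) = 25*(9*(-2)) = 25*(-18) = -450)
r(X) = 4 + 450*X (r(X) = 4 - (-450)*X = 4 + 450*X)
(-105 + r(-1))*120 = (-105 + (4 + 450*(-1)))*120 = (-105 + (4 - 450))*120 = (-105 - 446)*120 = -551*120 = -66120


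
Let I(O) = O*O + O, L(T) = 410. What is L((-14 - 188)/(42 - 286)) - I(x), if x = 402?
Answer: -161596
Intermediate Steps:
I(O) = O + O**2 (I(O) = O**2 + O = O + O**2)
L((-14 - 188)/(42 - 286)) - I(x) = 410 - 402*(1 + 402) = 410 - 402*403 = 410 - 1*162006 = 410 - 162006 = -161596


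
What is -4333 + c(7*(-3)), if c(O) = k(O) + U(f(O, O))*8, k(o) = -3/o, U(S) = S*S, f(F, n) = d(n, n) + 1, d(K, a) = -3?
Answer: -30106/7 ≈ -4300.9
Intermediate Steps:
f(F, n) = -2 (f(F, n) = -3 + 1 = -2)
U(S) = S²
c(O) = 32 - 3/O (c(O) = -3/O + (-2)²*8 = -3/O + 4*8 = -3/O + 32 = 32 - 3/O)
-4333 + c(7*(-3)) = -4333 + (32 - 3/(7*(-3))) = -4333 + (32 - 3/(-21)) = -4333 + (32 - 3*(-1/21)) = -4333 + (32 + ⅐) = -4333 + 225/7 = -30106/7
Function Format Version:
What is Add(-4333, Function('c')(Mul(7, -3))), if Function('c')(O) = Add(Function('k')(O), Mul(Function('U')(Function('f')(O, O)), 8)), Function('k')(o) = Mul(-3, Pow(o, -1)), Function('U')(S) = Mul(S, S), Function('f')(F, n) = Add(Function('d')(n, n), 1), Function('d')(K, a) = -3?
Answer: Rational(-30106, 7) ≈ -4300.9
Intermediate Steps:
Function('f')(F, n) = -2 (Function('f')(F, n) = Add(-3, 1) = -2)
Function('U')(S) = Pow(S, 2)
Function('c')(O) = Add(32, Mul(-3, Pow(O, -1))) (Function('c')(O) = Add(Mul(-3, Pow(O, -1)), Mul(Pow(-2, 2), 8)) = Add(Mul(-3, Pow(O, -1)), Mul(4, 8)) = Add(Mul(-3, Pow(O, -1)), 32) = Add(32, Mul(-3, Pow(O, -1))))
Add(-4333, Function('c')(Mul(7, -3))) = Add(-4333, Add(32, Mul(-3, Pow(Mul(7, -3), -1)))) = Add(-4333, Add(32, Mul(-3, Pow(-21, -1)))) = Add(-4333, Add(32, Mul(-3, Rational(-1, 21)))) = Add(-4333, Add(32, Rational(1, 7))) = Add(-4333, Rational(225, 7)) = Rational(-30106, 7)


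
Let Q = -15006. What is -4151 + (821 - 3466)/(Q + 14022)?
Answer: -4081939/984 ≈ -4148.3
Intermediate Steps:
-4151 + (821 - 3466)/(Q + 14022) = -4151 + (821 - 3466)/(-15006 + 14022) = -4151 - 2645/(-984) = -4151 - 2645*(-1/984) = -4151 + 2645/984 = -4081939/984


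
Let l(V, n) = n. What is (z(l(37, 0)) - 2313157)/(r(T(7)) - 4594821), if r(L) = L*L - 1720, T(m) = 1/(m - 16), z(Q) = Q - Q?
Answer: 187365717/372319820 ≈ 0.50324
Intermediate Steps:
z(Q) = 0
T(m) = 1/(-16 + m)
r(L) = -1720 + L² (r(L) = L² - 1720 = -1720 + L²)
(z(l(37, 0)) - 2313157)/(r(T(7)) - 4594821) = (0 - 2313157)/((-1720 + (1/(-16 + 7))²) - 4594821) = -2313157/((-1720 + (1/(-9))²) - 4594821) = -2313157/((-1720 + (-⅑)²) - 4594821) = -2313157/((-1720 + 1/81) - 4594821) = -2313157/(-139319/81 - 4594821) = -2313157/(-372319820/81) = -2313157*(-81/372319820) = 187365717/372319820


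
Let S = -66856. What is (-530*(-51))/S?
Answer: -13515/33428 ≈ -0.40430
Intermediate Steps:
(-530*(-51))/S = -530*(-51)/(-66856) = 27030*(-1/66856) = -13515/33428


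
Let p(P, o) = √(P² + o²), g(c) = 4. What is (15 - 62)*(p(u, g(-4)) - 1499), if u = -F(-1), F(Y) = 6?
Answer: 70453 - 94*√13 ≈ 70114.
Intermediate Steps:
u = -6 (u = -1*6 = -6)
(15 - 62)*(p(u, g(-4)) - 1499) = (15 - 62)*(√((-6)² + 4²) - 1499) = (15 - 1*62)*(√(36 + 16) - 1499) = (15 - 62)*(√52 - 1499) = -47*(2*√13 - 1499) = -47*(-1499 + 2*√13) = 70453 - 94*√13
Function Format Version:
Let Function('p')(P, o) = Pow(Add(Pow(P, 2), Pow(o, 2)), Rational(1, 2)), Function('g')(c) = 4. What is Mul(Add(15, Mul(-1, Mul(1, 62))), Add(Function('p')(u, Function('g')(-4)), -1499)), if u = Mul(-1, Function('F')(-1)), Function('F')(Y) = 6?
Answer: Add(70453, Mul(-94, Pow(13, Rational(1, 2)))) ≈ 70114.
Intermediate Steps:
u = -6 (u = Mul(-1, 6) = -6)
Mul(Add(15, Mul(-1, Mul(1, 62))), Add(Function('p')(u, Function('g')(-4)), -1499)) = Mul(Add(15, Mul(-1, Mul(1, 62))), Add(Pow(Add(Pow(-6, 2), Pow(4, 2)), Rational(1, 2)), -1499)) = Mul(Add(15, Mul(-1, 62)), Add(Pow(Add(36, 16), Rational(1, 2)), -1499)) = Mul(Add(15, -62), Add(Pow(52, Rational(1, 2)), -1499)) = Mul(-47, Add(Mul(2, Pow(13, Rational(1, 2))), -1499)) = Mul(-47, Add(-1499, Mul(2, Pow(13, Rational(1, 2))))) = Add(70453, Mul(-94, Pow(13, Rational(1, 2))))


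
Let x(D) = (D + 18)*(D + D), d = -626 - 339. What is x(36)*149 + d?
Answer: 578347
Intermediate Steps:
d = -965
x(D) = 2*D*(18 + D) (x(D) = (18 + D)*(2*D) = 2*D*(18 + D))
x(36)*149 + d = (2*36*(18 + 36))*149 - 965 = (2*36*54)*149 - 965 = 3888*149 - 965 = 579312 - 965 = 578347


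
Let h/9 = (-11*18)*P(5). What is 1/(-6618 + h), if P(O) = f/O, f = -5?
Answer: -1/4836 ≈ -0.00020678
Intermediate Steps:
P(O) = -5/O
h = 1782 (h = 9*((-11*18)*(-5/5)) = 9*(-(-990)/5) = 9*(-198*(-1)) = 9*198 = 1782)
1/(-6618 + h) = 1/(-6618 + 1782) = 1/(-4836) = -1/4836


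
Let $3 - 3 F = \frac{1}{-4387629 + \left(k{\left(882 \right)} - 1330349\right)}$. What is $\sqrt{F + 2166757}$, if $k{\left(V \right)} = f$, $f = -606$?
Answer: $\frac{\sqrt{159429959757361607946}}{8577876} \approx 1472.0$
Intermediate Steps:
$k{\left(V \right)} = -606$
$F = \frac{17155753}{17155752}$ ($F = 1 - \frac{1}{3 \left(-4387629 - 1330955\right)} = 1 - \frac{1}{3 \left(-5718584\right)} = 1 - - \frac{1}{17155752} = 1 + \frac{1}{17155752} = \frac{17155753}{17155752} \approx 1.0$)
$\sqrt{F + 2166757} = \sqrt{\frac{17155753}{17155752} + 2166757} = \sqrt{\frac{37172362892017}{17155752}} = \frac{\sqrt{159429959757361607946}}{8577876}$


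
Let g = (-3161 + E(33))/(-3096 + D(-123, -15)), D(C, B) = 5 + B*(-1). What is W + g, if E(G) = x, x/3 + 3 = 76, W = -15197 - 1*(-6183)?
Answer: -13862061/1538 ≈ -9013.0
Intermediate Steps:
W = -9014 (W = -15197 + 6183 = -9014)
x = 219 (x = -9 + 3*76 = -9 + 228 = 219)
E(G) = 219
D(C, B) = 5 - B
g = 1471/1538 (g = (-3161 + 219)/(-3096 + (5 - 1*(-15))) = -2942/(-3096 + (5 + 15)) = -2942/(-3096 + 20) = -2942/(-3076) = -2942*(-1/3076) = 1471/1538 ≈ 0.95644)
W + g = -9014 + 1471/1538 = -13862061/1538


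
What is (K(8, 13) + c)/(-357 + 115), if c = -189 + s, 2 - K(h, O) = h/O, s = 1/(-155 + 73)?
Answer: 200011/257972 ≈ 0.77532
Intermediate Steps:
s = -1/82 (s = 1/(-82) = -1/82 ≈ -0.012195)
K(h, O) = 2 - h/O
c = -15499/82 (c = -189 - 1/82 = -15499/82 ≈ -189.01)
(K(8, 13) + c)/(-357 + 115) = ((2 - 1*8/13) - 15499/82)/(-357 + 115) = ((2 - 1*8*1/13) - 15499/82)/(-242) = ((2 - 8/13) - 15499/82)*(-1/242) = (18/13 - 15499/82)*(-1/242) = -200011/1066*(-1/242) = 200011/257972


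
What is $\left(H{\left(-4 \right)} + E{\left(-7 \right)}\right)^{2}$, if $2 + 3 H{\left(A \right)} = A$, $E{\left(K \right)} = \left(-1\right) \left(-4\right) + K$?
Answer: $25$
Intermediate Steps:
$E{\left(K \right)} = 4 + K$
$H{\left(A \right)} = - \frac{2}{3} + \frac{A}{3}$
$\left(H{\left(-4 \right)} + E{\left(-7 \right)}\right)^{2} = \left(\left(- \frac{2}{3} + \frac{1}{3} \left(-4\right)\right) + \left(4 - 7\right)\right)^{2} = \left(\left(- \frac{2}{3} - \frac{4}{3}\right) - 3\right)^{2} = \left(-2 - 3\right)^{2} = \left(-5\right)^{2} = 25$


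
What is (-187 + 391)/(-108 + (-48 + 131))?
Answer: -204/25 ≈ -8.1600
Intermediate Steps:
(-187 + 391)/(-108 + (-48 + 131)) = 204/(-108 + 83) = 204/(-25) = 204*(-1/25) = -204/25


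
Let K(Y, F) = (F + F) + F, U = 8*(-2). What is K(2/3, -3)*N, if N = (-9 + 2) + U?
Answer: 207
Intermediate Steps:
U = -16
K(Y, F) = 3*F (K(Y, F) = 2*F + F = 3*F)
N = -23 (N = (-9 + 2) - 16 = -7 - 16 = -23)
K(2/3, -3)*N = (3*(-3))*(-23) = -9*(-23) = 207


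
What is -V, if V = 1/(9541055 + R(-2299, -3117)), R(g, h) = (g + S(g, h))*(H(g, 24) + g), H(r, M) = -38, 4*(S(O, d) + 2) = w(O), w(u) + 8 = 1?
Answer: -4/59690327 ≈ -6.7012e-8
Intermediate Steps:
w(u) = -7 (w(u) = -8 + 1 = -7)
S(O, d) = -15/4 (S(O, d) = -2 + (¼)*(-7) = -2 - 7/4 = -15/4)
R(g, h) = (-38 + g)*(-15/4 + g) (R(g, h) = (g - 15/4)*(-38 + g) = (-15/4 + g)*(-38 + g) = (-38 + g)*(-15/4 + g))
V = 4/59690327 (V = 1/(9541055 + (285/2 + (-2299)² - 167/4*(-2299))) = 1/(9541055 + (285/2 + 5285401 + 383933/4)) = 1/(9541055 + 21526107/4) = 1/(59690327/4) = 4/59690327 ≈ 6.7012e-8)
-V = -1*4/59690327 = -4/59690327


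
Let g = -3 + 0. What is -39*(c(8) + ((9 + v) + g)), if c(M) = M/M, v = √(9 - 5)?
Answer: -351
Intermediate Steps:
v = 2 (v = √4 = 2)
g = -3
c(M) = 1
-39*(c(8) + ((9 + v) + g)) = -39*(1 + ((9 + 2) - 3)) = -39*(1 + (11 - 3)) = -39*(1 + 8) = -39*9 = -351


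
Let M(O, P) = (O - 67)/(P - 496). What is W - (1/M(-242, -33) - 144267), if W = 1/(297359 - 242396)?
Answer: 816713061757/5661189 ≈ 1.4427e+5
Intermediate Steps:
M(O, P) = (-67 + O)/(-496 + P)
W = 1/54963 ≈ 1.8194e-5
W - (1/M(-242, -33) - 144267) = 1/54963 - (1/((-67 - 242)/(-496 - 33)) - 144267) = 1/54963 - (1/(-309/(-529)) - 144267) = 1/54963 - (1/(-1/529*(-309)) - 144267) = 1/54963 - (1/(309/529) - 144267) = 1/54963 - (529/309 - 144267) = 1/54963 - 1*(-44577974/309) = 1/54963 + 44577974/309 = 816713061757/5661189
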